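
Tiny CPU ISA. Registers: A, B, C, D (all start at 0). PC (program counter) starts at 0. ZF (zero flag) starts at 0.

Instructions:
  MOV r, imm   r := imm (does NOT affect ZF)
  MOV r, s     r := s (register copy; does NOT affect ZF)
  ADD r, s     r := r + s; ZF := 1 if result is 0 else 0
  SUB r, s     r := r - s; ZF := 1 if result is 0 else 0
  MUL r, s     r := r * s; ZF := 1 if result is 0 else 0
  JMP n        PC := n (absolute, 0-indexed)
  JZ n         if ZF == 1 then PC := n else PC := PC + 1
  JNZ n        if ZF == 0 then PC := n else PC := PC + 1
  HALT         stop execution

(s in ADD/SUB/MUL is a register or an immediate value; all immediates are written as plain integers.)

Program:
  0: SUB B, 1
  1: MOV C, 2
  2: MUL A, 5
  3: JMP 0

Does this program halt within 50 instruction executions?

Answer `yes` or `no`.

Answer: no

Derivation:
Step 1: PC=0 exec 'SUB B, 1'. After: A=0 B=-1 C=0 D=0 ZF=0 PC=1
Step 2: PC=1 exec 'MOV C, 2'. After: A=0 B=-1 C=2 D=0 ZF=0 PC=2
Step 3: PC=2 exec 'MUL A, 5'. After: A=0 B=-1 C=2 D=0 ZF=1 PC=3
Step 4: PC=3 exec 'JMP 0'. After: A=0 B=-1 C=2 D=0 ZF=1 PC=0
Step 5: PC=0 exec 'SUB B, 1'. After: A=0 B=-2 C=2 D=0 ZF=0 PC=1
Step 6: PC=1 exec 'MOV C, 2'. After: A=0 B=-2 C=2 D=0 ZF=0 PC=2
Step 7: PC=2 exec 'MUL A, 5'. After: A=0 B=-2 C=2 D=0 ZF=1 PC=3
Step 8: PC=3 exec 'JMP 0'. After: A=0 B=-2 C=2 D=0 ZF=1 PC=0
Step 9: PC=0 exec 'SUB B, 1'. After: A=0 B=-3 C=2 D=0 ZF=0 PC=1
Step 10: PC=1 exec 'MOV C, 2'. After: A=0 B=-3 C=2 D=0 ZF=0 PC=2
Step 11: PC=2 exec 'MUL A, 5'. After: A=0 B=-3 C=2 D=0 ZF=1 PC=3
Step 12: PC=3 exec 'JMP 0'. After: A=0 B=-3 C=2 D=0 ZF=1 PC=0
Step 13: PC=0 exec 'SUB B, 1'. After: A=0 B=-4 C=2 D=0 ZF=0 PC=1
Step 14: PC=1 exec 'MOV C, 2'. After: A=0 B=-4 C=2 D=0 ZF=0 PC=2
Step 15: PC=2 exec 'MUL A, 5'. After: A=0 B=-4 C=2 D=0 ZF=1 PC=3
After 50 steps: not halted. PC revisits the same instructions with no path to HALT; will never halt.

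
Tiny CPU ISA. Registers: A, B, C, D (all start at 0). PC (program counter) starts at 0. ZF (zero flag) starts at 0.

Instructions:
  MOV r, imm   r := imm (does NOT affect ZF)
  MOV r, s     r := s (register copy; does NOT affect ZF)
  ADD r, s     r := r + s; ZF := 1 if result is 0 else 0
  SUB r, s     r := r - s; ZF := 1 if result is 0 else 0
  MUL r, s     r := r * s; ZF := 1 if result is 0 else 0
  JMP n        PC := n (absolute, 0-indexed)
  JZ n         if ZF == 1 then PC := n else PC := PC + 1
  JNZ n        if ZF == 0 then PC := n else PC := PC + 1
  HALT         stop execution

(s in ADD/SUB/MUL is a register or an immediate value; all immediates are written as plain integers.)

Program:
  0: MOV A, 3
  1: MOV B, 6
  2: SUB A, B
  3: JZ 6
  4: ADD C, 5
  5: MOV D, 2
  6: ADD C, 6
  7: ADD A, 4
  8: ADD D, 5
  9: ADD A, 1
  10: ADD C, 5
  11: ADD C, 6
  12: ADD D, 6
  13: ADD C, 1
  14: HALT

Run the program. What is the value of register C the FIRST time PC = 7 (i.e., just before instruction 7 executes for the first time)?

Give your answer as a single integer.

Step 1: PC=0 exec 'MOV A, 3'. After: A=3 B=0 C=0 D=0 ZF=0 PC=1
Step 2: PC=1 exec 'MOV B, 6'. After: A=3 B=6 C=0 D=0 ZF=0 PC=2
Step 3: PC=2 exec 'SUB A, B'. After: A=-3 B=6 C=0 D=0 ZF=0 PC=3
Step 4: PC=3 exec 'JZ 6'. After: A=-3 B=6 C=0 D=0 ZF=0 PC=4
Step 5: PC=4 exec 'ADD C, 5'. After: A=-3 B=6 C=5 D=0 ZF=0 PC=5
Step 6: PC=5 exec 'MOV D, 2'. After: A=-3 B=6 C=5 D=2 ZF=0 PC=6
Step 7: PC=6 exec 'ADD C, 6'. After: A=-3 B=6 C=11 D=2 ZF=0 PC=7
First time PC=7: C=11

11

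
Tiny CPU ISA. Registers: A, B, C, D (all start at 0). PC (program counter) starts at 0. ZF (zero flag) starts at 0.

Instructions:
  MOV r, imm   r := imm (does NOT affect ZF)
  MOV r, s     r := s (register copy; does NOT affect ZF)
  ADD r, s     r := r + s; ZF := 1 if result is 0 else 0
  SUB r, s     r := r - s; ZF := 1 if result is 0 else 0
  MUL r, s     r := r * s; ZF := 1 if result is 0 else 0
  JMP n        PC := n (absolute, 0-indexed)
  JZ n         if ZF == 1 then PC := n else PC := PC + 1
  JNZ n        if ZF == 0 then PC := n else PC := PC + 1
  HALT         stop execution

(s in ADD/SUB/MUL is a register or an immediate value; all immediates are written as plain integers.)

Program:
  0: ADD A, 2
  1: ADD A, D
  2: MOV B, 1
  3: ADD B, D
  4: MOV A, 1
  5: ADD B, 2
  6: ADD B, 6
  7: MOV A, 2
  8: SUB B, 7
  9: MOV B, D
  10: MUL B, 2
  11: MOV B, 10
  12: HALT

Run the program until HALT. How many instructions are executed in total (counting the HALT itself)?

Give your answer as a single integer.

Answer: 13

Derivation:
Step 1: PC=0 exec 'ADD A, 2'. After: A=2 B=0 C=0 D=0 ZF=0 PC=1
Step 2: PC=1 exec 'ADD A, D'. After: A=2 B=0 C=0 D=0 ZF=0 PC=2
Step 3: PC=2 exec 'MOV B, 1'. After: A=2 B=1 C=0 D=0 ZF=0 PC=3
Step 4: PC=3 exec 'ADD B, D'. After: A=2 B=1 C=0 D=0 ZF=0 PC=4
Step 5: PC=4 exec 'MOV A, 1'. After: A=1 B=1 C=0 D=0 ZF=0 PC=5
Step 6: PC=5 exec 'ADD B, 2'. After: A=1 B=3 C=0 D=0 ZF=0 PC=6
Step 7: PC=6 exec 'ADD B, 6'. After: A=1 B=9 C=0 D=0 ZF=0 PC=7
Step 8: PC=7 exec 'MOV A, 2'. After: A=2 B=9 C=0 D=0 ZF=0 PC=8
Step 9: PC=8 exec 'SUB B, 7'. After: A=2 B=2 C=0 D=0 ZF=0 PC=9
Step 10: PC=9 exec 'MOV B, D'. After: A=2 B=0 C=0 D=0 ZF=0 PC=10
Step 11: PC=10 exec 'MUL B, 2'. After: A=2 B=0 C=0 D=0 ZF=1 PC=11
Step 12: PC=11 exec 'MOV B, 10'. After: A=2 B=10 C=0 D=0 ZF=1 PC=12
Step 13: PC=12 exec 'HALT'. After: A=2 B=10 C=0 D=0 ZF=1 PC=12 HALTED
Total instructions executed: 13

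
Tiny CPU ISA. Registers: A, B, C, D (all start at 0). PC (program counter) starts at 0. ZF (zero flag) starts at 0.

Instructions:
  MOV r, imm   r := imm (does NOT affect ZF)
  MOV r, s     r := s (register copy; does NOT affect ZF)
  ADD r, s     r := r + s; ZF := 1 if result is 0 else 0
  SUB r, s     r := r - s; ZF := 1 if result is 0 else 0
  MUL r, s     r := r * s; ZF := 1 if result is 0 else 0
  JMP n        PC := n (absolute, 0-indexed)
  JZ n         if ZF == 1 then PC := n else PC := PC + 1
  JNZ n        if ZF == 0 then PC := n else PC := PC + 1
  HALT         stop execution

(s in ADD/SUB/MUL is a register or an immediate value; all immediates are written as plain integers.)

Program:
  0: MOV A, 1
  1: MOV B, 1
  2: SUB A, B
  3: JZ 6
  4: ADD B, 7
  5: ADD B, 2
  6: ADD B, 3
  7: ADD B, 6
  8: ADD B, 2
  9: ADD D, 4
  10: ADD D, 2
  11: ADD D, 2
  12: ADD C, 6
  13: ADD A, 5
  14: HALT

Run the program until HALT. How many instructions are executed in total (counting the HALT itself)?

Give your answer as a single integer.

Answer: 13

Derivation:
Step 1: PC=0 exec 'MOV A, 1'. After: A=1 B=0 C=0 D=0 ZF=0 PC=1
Step 2: PC=1 exec 'MOV B, 1'. After: A=1 B=1 C=0 D=0 ZF=0 PC=2
Step 3: PC=2 exec 'SUB A, B'. After: A=0 B=1 C=0 D=0 ZF=1 PC=3
Step 4: PC=3 exec 'JZ 6'. After: A=0 B=1 C=0 D=0 ZF=1 PC=6
Step 5: PC=6 exec 'ADD B, 3'. After: A=0 B=4 C=0 D=0 ZF=0 PC=7
Step 6: PC=7 exec 'ADD B, 6'. After: A=0 B=10 C=0 D=0 ZF=0 PC=8
Step 7: PC=8 exec 'ADD B, 2'. After: A=0 B=12 C=0 D=0 ZF=0 PC=9
Step 8: PC=9 exec 'ADD D, 4'. After: A=0 B=12 C=0 D=4 ZF=0 PC=10
Step 9: PC=10 exec 'ADD D, 2'. After: A=0 B=12 C=0 D=6 ZF=0 PC=11
Step 10: PC=11 exec 'ADD D, 2'. After: A=0 B=12 C=0 D=8 ZF=0 PC=12
Step 11: PC=12 exec 'ADD C, 6'. After: A=0 B=12 C=6 D=8 ZF=0 PC=13
Step 12: PC=13 exec 'ADD A, 5'. After: A=5 B=12 C=6 D=8 ZF=0 PC=14
Step 13: PC=14 exec 'HALT'. After: A=5 B=12 C=6 D=8 ZF=0 PC=14 HALTED
Total instructions executed: 13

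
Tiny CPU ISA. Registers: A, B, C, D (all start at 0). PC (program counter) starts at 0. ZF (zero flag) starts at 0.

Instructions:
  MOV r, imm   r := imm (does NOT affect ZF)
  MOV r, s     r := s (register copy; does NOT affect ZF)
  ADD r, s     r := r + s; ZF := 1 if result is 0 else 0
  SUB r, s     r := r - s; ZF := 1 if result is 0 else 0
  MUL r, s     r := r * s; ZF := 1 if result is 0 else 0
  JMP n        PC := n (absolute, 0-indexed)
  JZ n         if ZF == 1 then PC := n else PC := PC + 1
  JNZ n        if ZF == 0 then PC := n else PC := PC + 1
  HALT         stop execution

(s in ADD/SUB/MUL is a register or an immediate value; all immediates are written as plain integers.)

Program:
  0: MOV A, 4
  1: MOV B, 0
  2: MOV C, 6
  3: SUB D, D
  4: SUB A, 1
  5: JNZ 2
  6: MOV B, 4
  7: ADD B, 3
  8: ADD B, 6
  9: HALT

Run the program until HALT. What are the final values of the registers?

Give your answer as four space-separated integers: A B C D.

Step 1: PC=0 exec 'MOV A, 4'. After: A=4 B=0 C=0 D=0 ZF=0 PC=1
Step 2: PC=1 exec 'MOV B, 0'. After: A=4 B=0 C=0 D=0 ZF=0 PC=2
Step 3: PC=2 exec 'MOV C, 6'. After: A=4 B=0 C=6 D=0 ZF=0 PC=3
Step 4: PC=3 exec 'SUB D, D'. After: A=4 B=0 C=6 D=0 ZF=1 PC=4
Step 5: PC=4 exec 'SUB A, 1'. After: A=3 B=0 C=6 D=0 ZF=0 PC=5
Step 6: PC=5 exec 'JNZ 2'. After: A=3 B=0 C=6 D=0 ZF=0 PC=2
Step 7: PC=2 exec 'MOV C, 6'. After: A=3 B=0 C=6 D=0 ZF=0 PC=3
Step 8: PC=3 exec 'SUB D, D'. After: A=3 B=0 C=6 D=0 ZF=1 PC=4
Step 9: PC=4 exec 'SUB A, 1'. After: A=2 B=0 C=6 D=0 ZF=0 PC=5
Step 10: PC=5 exec 'JNZ 2'. After: A=2 B=0 C=6 D=0 ZF=0 PC=2
Step 11: PC=2 exec 'MOV C, 6'. After: A=2 B=0 C=6 D=0 ZF=0 PC=3
Step 12: PC=3 exec 'SUB D, D'. After: A=2 B=0 C=6 D=0 ZF=1 PC=4
Step 13: PC=4 exec 'SUB A, 1'. After: A=1 B=0 C=6 D=0 ZF=0 PC=5
Step 14: PC=5 exec 'JNZ 2'. After: A=1 B=0 C=6 D=0 ZF=0 PC=2
Step 15: PC=2 exec 'MOV C, 6'. After: A=1 B=0 C=6 D=0 ZF=0 PC=3
Step 16: PC=3 exec 'SUB D, D'. After: A=1 B=0 C=6 D=0 ZF=1 PC=4
Step 17: PC=4 exec 'SUB A, 1'. After: A=0 B=0 C=6 D=0 ZF=1 PC=5
Step 18: PC=5 exec 'JNZ 2'. After: A=0 B=0 C=6 D=0 ZF=1 PC=6
Step 19: PC=6 exec 'MOV B, 4'. After: A=0 B=4 C=6 D=0 ZF=1 PC=7
Step 20: PC=7 exec 'ADD B, 3'. After: A=0 B=7 C=6 D=0 ZF=0 PC=8
Step 21: PC=8 exec 'ADD B, 6'. After: A=0 B=13 C=6 D=0 ZF=0 PC=9
Step 22: PC=9 exec 'HALT'. After: A=0 B=13 C=6 D=0 ZF=0 PC=9 HALTED

Answer: 0 13 6 0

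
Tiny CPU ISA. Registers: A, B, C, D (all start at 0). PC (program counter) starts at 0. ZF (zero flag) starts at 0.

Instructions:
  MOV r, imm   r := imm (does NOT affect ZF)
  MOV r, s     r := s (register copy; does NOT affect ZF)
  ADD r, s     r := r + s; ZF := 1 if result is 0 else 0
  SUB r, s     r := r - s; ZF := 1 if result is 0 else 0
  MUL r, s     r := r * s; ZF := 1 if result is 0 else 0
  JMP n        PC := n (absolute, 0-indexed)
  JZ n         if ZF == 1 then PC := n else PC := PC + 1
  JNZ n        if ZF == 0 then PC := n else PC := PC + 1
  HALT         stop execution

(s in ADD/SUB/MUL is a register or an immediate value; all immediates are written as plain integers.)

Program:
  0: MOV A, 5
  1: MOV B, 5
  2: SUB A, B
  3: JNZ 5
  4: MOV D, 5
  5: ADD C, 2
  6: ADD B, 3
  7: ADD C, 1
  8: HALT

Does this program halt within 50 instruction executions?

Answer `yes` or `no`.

Step 1: PC=0 exec 'MOV A, 5'. After: A=5 B=0 C=0 D=0 ZF=0 PC=1
Step 2: PC=1 exec 'MOV B, 5'. After: A=5 B=5 C=0 D=0 ZF=0 PC=2
Step 3: PC=2 exec 'SUB A, B'. After: A=0 B=5 C=0 D=0 ZF=1 PC=3
Step 4: PC=3 exec 'JNZ 5'. After: A=0 B=5 C=0 D=0 ZF=1 PC=4
Step 5: PC=4 exec 'MOV D, 5'. After: A=0 B=5 C=0 D=5 ZF=1 PC=5
Step 6: PC=5 exec 'ADD C, 2'. After: A=0 B=5 C=2 D=5 ZF=0 PC=6
Step 7: PC=6 exec 'ADD B, 3'. After: A=0 B=8 C=2 D=5 ZF=0 PC=7
Step 8: PC=7 exec 'ADD C, 1'. After: A=0 B=8 C=3 D=5 ZF=0 PC=8
Step 9: PC=8 exec 'HALT'. After: A=0 B=8 C=3 D=5 ZF=0 PC=8 HALTED

Answer: yes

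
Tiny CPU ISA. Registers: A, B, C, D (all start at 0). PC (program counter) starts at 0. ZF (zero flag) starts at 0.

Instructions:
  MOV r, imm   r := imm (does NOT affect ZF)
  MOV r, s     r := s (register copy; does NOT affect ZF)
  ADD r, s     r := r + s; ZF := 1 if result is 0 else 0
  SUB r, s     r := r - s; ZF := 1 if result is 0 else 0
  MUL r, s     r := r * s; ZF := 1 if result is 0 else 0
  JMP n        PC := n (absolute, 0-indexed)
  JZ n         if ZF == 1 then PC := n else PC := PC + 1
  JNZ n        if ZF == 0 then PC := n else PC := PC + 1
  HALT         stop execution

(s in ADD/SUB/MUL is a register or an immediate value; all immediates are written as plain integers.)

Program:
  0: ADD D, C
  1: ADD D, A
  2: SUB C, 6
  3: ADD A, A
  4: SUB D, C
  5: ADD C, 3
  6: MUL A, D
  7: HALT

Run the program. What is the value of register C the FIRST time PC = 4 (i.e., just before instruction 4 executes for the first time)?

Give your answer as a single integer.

Step 1: PC=0 exec 'ADD D, C'. After: A=0 B=0 C=0 D=0 ZF=1 PC=1
Step 2: PC=1 exec 'ADD D, A'. After: A=0 B=0 C=0 D=0 ZF=1 PC=2
Step 3: PC=2 exec 'SUB C, 6'. After: A=0 B=0 C=-6 D=0 ZF=0 PC=3
Step 4: PC=3 exec 'ADD A, A'. After: A=0 B=0 C=-6 D=0 ZF=1 PC=4
First time PC=4: C=-6

-6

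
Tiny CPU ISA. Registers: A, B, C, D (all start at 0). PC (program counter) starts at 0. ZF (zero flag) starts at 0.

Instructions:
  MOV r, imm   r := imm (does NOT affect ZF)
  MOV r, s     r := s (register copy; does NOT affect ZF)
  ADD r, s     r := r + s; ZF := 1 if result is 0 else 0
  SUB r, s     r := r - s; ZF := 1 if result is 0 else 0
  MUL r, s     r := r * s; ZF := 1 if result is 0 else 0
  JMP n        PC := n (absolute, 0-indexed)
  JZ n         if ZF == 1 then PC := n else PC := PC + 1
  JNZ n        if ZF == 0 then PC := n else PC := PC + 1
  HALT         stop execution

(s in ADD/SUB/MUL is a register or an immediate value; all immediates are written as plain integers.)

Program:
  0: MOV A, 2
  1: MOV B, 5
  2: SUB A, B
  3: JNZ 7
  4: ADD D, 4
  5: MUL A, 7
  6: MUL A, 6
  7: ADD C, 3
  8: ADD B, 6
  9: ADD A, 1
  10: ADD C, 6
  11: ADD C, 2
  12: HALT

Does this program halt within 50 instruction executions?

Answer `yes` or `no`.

Step 1: PC=0 exec 'MOV A, 2'. After: A=2 B=0 C=0 D=0 ZF=0 PC=1
Step 2: PC=1 exec 'MOV B, 5'. After: A=2 B=5 C=0 D=0 ZF=0 PC=2
Step 3: PC=2 exec 'SUB A, B'. After: A=-3 B=5 C=0 D=0 ZF=0 PC=3
Step 4: PC=3 exec 'JNZ 7'. After: A=-3 B=5 C=0 D=0 ZF=0 PC=7
Step 5: PC=7 exec 'ADD C, 3'. After: A=-3 B=5 C=3 D=0 ZF=0 PC=8
Step 6: PC=8 exec 'ADD B, 6'. After: A=-3 B=11 C=3 D=0 ZF=0 PC=9
Step 7: PC=9 exec 'ADD A, 1'. After: A=-2 B=11 C=3 D=0 ZF=0 PC=10
Step 8: PC=10 exec 'ADD C, 6'. After: A=-2 B=11 C=9 D=0 ZF=0 PC=11
Step 9: PC=11 exec 'ADD C, 2'. After: A=-2 B=11 C=11 D=0 ZF=0 PC=12
Step 10: PC=12 exec 'HALT'. After: A=-2 B=11 C=11 D=0 ZF=0 PC=12 HALTED

Answer: yes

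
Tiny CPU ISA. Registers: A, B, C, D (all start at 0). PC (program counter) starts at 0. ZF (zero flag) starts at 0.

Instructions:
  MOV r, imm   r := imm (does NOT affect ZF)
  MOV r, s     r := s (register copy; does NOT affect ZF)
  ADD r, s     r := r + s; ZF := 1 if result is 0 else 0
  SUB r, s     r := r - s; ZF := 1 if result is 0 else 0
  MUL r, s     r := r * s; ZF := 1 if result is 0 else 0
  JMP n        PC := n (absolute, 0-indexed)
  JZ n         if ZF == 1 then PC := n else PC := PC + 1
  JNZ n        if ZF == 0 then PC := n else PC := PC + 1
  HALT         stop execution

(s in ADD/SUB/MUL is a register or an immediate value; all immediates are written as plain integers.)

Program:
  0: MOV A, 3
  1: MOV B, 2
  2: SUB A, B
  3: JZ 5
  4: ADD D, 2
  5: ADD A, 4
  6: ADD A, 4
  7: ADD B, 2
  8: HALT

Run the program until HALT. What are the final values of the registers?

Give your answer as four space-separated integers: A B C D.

Step 1: PC=0 exec 'MOV A, 3'. After: A=3 B=0 C=0 D=0 ZF=0 PC=1
Step 2: PC=1 exec 'MOV B, 2'. After: A=3 B=2 C=0 D=0 ZF=0 PC=2
Step 3: PC=2 exec 'SUB A, B'. After: A=1 B=2 C=0 D=0 ZF=0 PC=3
Step 4: PC=3 exec 'JZ 5'. After: A=1 B=2 C=0 D=0 ZF=0 PC=4
Step 5: PC=4 exec 'ADD D, 2'. After: A=1 B=2 C=0 D=2 ZF=0 PC=5
Step 6: PC=5 exec 'ADD A, 4'. After: A=5 B=2 C=0 D=2 ZF=0 PC=6
Step 7: PC=6 exec 'ADD A, 4'. After: A=9 B=2 C=0 D=2 ZF=0 PC=7
Step 8: PC=7 exec 'ADD B, 2'. After: A=9 B=4 C=0 D=2 ZF=0 PC=8
Step 9: PC=8 exec 'HALT'. After: A=9 B=4 C=0 D=2 ZF=0 PC=8 HALTED

Answer: 9 4 0 2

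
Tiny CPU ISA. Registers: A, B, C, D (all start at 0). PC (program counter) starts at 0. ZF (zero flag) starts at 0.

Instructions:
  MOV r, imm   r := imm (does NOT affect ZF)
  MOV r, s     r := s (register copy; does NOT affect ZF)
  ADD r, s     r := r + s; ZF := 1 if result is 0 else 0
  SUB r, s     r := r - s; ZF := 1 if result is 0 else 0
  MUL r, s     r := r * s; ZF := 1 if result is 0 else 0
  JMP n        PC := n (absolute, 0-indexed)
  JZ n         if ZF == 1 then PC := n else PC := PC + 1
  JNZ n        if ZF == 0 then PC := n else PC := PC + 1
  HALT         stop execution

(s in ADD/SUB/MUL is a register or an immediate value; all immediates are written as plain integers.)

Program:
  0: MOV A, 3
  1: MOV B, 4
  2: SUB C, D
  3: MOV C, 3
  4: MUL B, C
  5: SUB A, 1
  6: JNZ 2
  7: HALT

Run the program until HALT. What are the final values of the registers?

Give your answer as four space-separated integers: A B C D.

Answer: 0 108 3 0

Derivation:
Step 1: PC=0 exec 'MOV A, 3'. After: A=3 B=0 C=0 D=0 ZF=0 PC=1
Step 2: PC=1 exec 'MOV B, 4'. After: A=3 B=4 C=0 D=0 ZF=0 PC=2
Step 3: PC=2 exec 'SUB C, D'. After: A=3 B=4 C=0 D=0 ZF=1 PC=3
Step 4: PC=3 exec 'MOV C, 3'. After: A=3 B=4 C=3 D=0 ZF=1 PC=4
Step 5: PC=4 exec 'MUL B, C'. After: A=3 B=12 C=3 D=0 ZF=0 PC=5
Step 6: PC=5 exec 'SUB A, 1'. After: A=2 B=12 C=3 D=0 ZF=0 PC=6
Step 7: PC=6 exec 'JNZ 2'. After: A=2 B=12 C=3 D=0 ZF=0 PC=2
Step 8: PC=2 exec 'SUB C, D'. After: A=2 B=12 C=3 D=0 ZF=0 PC=3
Step 9: PC=3 exec 'MOV C, 3'. After: A=2 B=12 C=3 D=0 ZF=0 PC=4
Step 10: PC=4 exec 'MUL B, C'. After: A=2 B=36 C=3 D=0 ZF=0 PC=5
Step 11: PC=5 exec 'SUB A, 1'. After: A=1 B=36 C=3 D=0 ZF=0 PC=6
Step 12: PC=6 exec 'JNZ 2'. After: A=1 B=36 C=3 D=0 ZF=0 PC=2
Step 13: PC=2 exec 'SUB C, D'. After: A=1 B=36 C=3 D=0 ZF=0 PC=3
Step 14: PC=3 exec 'MOV C, 3'. After: A=1 B=36 C=3 D=0 ZF=0 PC=4
Step 15: PC=4 exec 'MUL B, C'. After: A=1 B=108 C=3 D=0 ZF=0 PC=5
Step 16: PC=5 exec 'SUB A, 1'. After: A=0 B=108 C=3 D=0 ZF=1 PC=6
Step 17: PC=6 exec 'JNZ 2'. After: A=0 B=108 C=3 D=0 ZF=1 PC=7
Step 18: PC=7 exec 'HALT'. After: A=0 B=108 C=3 D=0 ZF=1 PC=7 HALTED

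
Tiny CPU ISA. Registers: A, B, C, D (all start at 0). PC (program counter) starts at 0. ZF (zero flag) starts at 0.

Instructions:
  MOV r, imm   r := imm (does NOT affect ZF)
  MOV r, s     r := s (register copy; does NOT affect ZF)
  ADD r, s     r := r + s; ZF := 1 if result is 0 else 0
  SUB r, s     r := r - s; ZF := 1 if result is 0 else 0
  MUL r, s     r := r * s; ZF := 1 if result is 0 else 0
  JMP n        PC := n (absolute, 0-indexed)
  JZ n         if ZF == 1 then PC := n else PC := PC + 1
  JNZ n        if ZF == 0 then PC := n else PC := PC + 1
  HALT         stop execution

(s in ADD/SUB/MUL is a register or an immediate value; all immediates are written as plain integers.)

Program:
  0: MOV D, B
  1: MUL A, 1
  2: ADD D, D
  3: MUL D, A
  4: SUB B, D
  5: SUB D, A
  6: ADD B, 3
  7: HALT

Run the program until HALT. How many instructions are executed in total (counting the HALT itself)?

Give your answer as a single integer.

Answer: 8

Derivation:
Step 1: PC=0 exec 'MOV D, B'. After: A=0 B=0 C=0 D=0 ZF=0 PC=1
Step 2: PC=1 exec 'MUL A, 1'. After: A=0 B=0 C=0 D=0 ZF=1 PC=2
Step 3: PC=2 exec 'ADD D, D'. After: A=0 B=0 C=0 D=0 ZF=1 PC=3
Step 4: PC=3 exec 'MUL D, A'. After: A=0 B=0 C=0 D=0 ZF=1 PC=4
Step 5: PC=4 exec 'SUB B, D'. After: A=0 B=0 C=0 D=0 ZF=1 PC=5
Step 6: PC=5 exec 'SUB D, A'. After: A=0 B=0 C=0 D=0 ZF=1 PC=6
Step 7: PC=6 exec 'ADD B, 3'. After: A=0 B=3 C=0 D=0 ZF=0 PC=7
Step 8: PC=7 exec 'HALT'. After: A=0 B=3 C=0 D=0 ZF=0 PC=7 HALTED
Total instructions executed: 8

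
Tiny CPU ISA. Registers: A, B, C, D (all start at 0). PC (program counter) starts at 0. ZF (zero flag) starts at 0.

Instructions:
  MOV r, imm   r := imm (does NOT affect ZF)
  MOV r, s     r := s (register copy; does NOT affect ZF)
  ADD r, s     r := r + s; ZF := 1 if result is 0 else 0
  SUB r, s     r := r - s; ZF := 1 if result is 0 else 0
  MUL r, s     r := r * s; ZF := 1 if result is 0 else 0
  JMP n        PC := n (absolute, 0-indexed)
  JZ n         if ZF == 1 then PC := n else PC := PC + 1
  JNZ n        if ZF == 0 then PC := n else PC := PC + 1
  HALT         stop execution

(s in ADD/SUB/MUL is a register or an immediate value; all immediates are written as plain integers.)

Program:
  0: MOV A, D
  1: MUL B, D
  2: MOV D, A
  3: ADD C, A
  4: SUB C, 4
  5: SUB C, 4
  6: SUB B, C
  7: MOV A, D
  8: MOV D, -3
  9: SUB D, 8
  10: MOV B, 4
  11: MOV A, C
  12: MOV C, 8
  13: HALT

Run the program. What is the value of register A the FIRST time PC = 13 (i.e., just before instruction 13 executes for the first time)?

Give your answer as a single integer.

Step 1: PC=0 exec 'MOV A, D'. After: A=0 B=0 C=0 D=0 ZF=0 PC=1
Step 2: PC=1 exec 'MUL B, D'. After: A=0 B=0 C=0 D=0 ZF=1 PC=2
Step 3: PC=2 exec 'MOV D, A'. After: A=0 B=0 C=0 D=0 ZF=1 PC=3
Step 4: PC=3 exec 'ADD C, A'. After: A=0 B=0 C=0 D=0 ZF=1 PC=4
Step 5: PC=4 exec 'SUB C, 4'. After: A=0 B=0 C=-4 D=0 ZF=0 PC=5
Step 6: PC=5 exec 'SUB C, 4'. After: A=0 B=0 C=-8 D=0 ZF=0 PC=6
Step 7: PC=6 exec 'SUB B, C'. After: A=0 B=8 C=-8 D=0 ZF=0 PC=7
Step 8: PC=7 exec 'MOV A, D'. After: A=0 B=8 C=-8 D=0 ZF=0 PC=8
Step 9: PC=8 exec 'MOV D, -3'. After: A=0 B=8 C=-8 D=-3 ZF=0 PC=9
Step 10: PC=9 exec 'SUB D, 8'. After: A=0 B=8 C=-8 D=-11 ZF=0 PC=10
Step 11: PC=10 exec 'MOV B, 4'. After: A=0 B=4 C=-8 D=-11 ZF=0 PC=11
Step 12: PC=11 exec 'MOV A, C'. After: A=-8 B=4 C=-8 D=-11 ZF=0 PC=12
Step 13: PC=12 exec 'MOV C, 8'. After: A=-8 B=4 C=8 D=-11 ZF=0 PC=13
First time PC=13: A=-8

-8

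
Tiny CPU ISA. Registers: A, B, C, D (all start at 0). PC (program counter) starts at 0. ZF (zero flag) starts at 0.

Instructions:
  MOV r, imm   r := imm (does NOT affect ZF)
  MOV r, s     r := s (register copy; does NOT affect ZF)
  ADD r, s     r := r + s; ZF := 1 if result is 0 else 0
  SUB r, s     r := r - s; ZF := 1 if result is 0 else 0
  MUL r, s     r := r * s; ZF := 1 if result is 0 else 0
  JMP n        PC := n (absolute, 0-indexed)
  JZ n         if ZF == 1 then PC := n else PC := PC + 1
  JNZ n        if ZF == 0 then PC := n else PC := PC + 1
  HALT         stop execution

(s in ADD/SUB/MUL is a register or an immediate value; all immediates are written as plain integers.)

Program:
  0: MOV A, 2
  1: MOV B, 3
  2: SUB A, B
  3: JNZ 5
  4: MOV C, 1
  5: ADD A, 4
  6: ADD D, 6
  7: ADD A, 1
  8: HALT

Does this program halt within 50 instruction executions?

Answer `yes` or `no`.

Step 1: PC=0 exec 'MOV A, 2'. After: A=2 B=0 C=0 D=0 ZF=0 PC=1
Step 2: PC=1 exec 'MOV B, 3'. After: A=2 B=3 C=0 D=0 ZF=0 PC=2
Step 3: PC=2 exec 'SUB A, B'. After: A=-1 B=3 C=0 D=0 ZF=0 PC=3
Step 4: PC=3 exec 'JNZ 5'. After: A=-1 B=3 C=0 D=0 ZF=0 PC=5
Step 5: PC=5 exec 'ADD A, 4'. After: A=3 B=3 C=0 D=0 ZF=0 PC=6
Step 6: PC=6 exec 'ADD D, 6'. After: A=3 B=3 C=0 D=6 ZF=0 PC=7
Step 7: PC=7 exec 'ADD A, 1'. After: A=4 B=3 C=0 D=6 ZF=0 PC=8
Step 8: PC=8 exec 'HALT'. After: A=4 B=3 C=0 D=6 ZF=0 PC=8 HALTED

Answer: yes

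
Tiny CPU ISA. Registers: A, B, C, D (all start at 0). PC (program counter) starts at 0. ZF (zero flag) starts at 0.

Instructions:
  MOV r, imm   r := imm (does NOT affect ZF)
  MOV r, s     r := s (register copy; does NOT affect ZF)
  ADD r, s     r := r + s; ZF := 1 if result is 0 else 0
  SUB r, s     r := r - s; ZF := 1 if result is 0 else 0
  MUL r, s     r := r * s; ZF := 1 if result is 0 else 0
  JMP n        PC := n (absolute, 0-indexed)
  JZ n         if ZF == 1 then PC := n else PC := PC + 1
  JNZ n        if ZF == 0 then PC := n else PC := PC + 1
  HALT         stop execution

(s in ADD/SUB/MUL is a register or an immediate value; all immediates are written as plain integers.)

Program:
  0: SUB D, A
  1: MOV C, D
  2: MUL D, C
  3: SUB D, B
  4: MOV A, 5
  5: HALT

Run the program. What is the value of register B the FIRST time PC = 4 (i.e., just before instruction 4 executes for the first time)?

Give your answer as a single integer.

Step 1: PC=0 exec 'SUB D, A'. After: A=0 B=0 C=0 D=0 ZF=1 PC=1
Step 2: PC=1 exec 'MOV C, D'. After: A=0 B=0 C=0 D=0 ZF=1 PC=2
Step 3: PC=2 exec 'MUL D, C'. After: A=0 B=0 C=0 D=0 ZF=1 PC=3
Step 4: PC=3 exec 'SUB D, B'. After: A=0 B=0 C=0 D=0 ZF=1 PC=4
First time PC=4: B=0

0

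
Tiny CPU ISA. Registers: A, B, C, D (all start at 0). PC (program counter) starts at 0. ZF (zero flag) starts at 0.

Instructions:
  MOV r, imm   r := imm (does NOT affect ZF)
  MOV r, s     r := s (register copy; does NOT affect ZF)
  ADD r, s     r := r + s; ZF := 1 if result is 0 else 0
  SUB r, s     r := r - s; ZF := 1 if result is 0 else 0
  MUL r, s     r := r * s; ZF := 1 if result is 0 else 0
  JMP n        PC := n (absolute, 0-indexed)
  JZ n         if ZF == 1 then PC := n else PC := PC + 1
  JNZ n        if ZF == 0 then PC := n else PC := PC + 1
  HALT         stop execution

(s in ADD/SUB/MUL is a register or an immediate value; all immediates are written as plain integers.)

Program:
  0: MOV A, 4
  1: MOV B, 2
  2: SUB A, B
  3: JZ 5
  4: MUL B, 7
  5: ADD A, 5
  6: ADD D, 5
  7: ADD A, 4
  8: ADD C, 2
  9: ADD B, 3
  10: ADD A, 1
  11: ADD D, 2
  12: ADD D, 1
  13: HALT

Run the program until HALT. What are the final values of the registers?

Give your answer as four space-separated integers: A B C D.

Answer: 12 17 2 8

Derivation:
Step 1: PC=0 exec 'MOV A, 4'. After: A=4 B=0 C=0 D=0 ZF=0 PC=1
Step 2: PC=1 exec 'MOV B, 2'. After: A=4 B=2 C=0 D=0 ZF=0 PC=2
Step 3: PC=2 exec 'SUB A, B'. After: A=2 B=2 C=0 D=0 ZF=0 PC=3
Step 4: PC=3 exec 'JZ 5'. After: A=2 B=2 C=0 D=0 ZF=0 PC=4
Step 5: PC=4 exec 'MUL B, 7'. After: A=2 B=14 C=0 D=0 ZF=0 PC=5
Step 6: PC=5 exec 'ADD A, 5'. After: A=7 B=14 C=0 D=0 ZF=0 PC=6
Step 7: PC=6 exec 'ADD D, 5'. After: A=7 B=14 C=0 D=5 ZF=0 PC=7
Step 8: PC=7 exec 'ADD A, 4'. After: A=11 B=14 C=0 D=5 ZF=0 PC=8
Step 9: PC=8 exec 'ADD C, 2'. After: A=11 B=14 C=2 D=5 ZF=0 PC=9
Step 10: PC=9 exec 'ADD B, 3'. After: A=11 B=17 C=2 D=5 ZF=0 PC=10
Step 11: PC=10 exec 'ADD A, 1'. After: A=12 B=17 C=2 D=5 ZF=0 PC=11
Step 12: PC=11 exec 'ADD D, 2'. After: A=12 B=17 C=2 D=7 ZF=0 PC=12
Step 13: PC=12 exec 'ADD D, 1'. After: A=12 B=17 C=2 D=8 ZF=0 PC=13
Step 14: PC=13 exec 'HALT'. After: A=12 B=17 C=2 D=8 ZF=0 PC=13 HALTED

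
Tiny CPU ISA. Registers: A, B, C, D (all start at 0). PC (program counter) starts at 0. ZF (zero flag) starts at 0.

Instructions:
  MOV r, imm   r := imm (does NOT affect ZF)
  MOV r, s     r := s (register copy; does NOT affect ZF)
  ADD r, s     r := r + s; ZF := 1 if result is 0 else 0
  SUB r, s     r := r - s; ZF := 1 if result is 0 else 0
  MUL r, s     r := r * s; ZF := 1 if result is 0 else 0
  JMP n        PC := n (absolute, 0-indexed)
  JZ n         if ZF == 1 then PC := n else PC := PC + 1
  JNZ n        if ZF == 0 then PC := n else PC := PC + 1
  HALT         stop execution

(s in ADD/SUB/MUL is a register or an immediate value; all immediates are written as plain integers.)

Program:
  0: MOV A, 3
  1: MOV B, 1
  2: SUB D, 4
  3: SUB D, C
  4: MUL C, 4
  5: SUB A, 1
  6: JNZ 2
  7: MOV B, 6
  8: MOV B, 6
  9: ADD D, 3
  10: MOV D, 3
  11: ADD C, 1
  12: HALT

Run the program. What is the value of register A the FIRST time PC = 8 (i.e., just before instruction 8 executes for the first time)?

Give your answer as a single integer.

Step 1: PC=0 exec 'MOV A, 3'. After: A=3 B=0 C=0 D=0 ZF=0 PC=1
Step 2: PC=1 exec 'MOV B, 1'. After: A=3 B=1 C=0 D=0 ZF=0 PC=2
Step 3: PC=2 exec 'SUB D, 4'. After: A=3 B=1 C=0 D=-4 ZF=0 PC=3
Step 4: PC=3 exec 'SUB D, C'. After: A=3 B=1 C=0 D=-4 ZF=0 PC=4
Step 5: PC=4 exec 'MUL C, 4'. After: A=3 B=1 C=0 D=-4 ZF=1 PC=5
Step 6: PC=5 exec 'SUB A, 1'. After: A=2 B=1 C=0 D=-4 ZF=0 PC=6
Step 7: PC=6 exec 'JNZ 2'. After: A=2 B=1 C=0 D=-4 ZF=0 PC=2
Step 8: PC=2 exec 'SUB D, 4'. After: A=2 B=1 C=0 D=-8 ZF=0 PC=3
Step 9: PC=3 exec 'SUB D, C'. After: A=2 B=1 C=0 D=-8 ZF=0 PC=4
Step 10: PC=4 exec 'MUL C, 4'. After: A=2 B=1 C=0 D=-8 ZF=1 PC=5
Step 11: PC=5 exec 'SUB A, 1'. After: A=1 B=1 C=0 D=-8 ZF=0 PC=6
Step 12: PC=6 exec 'JNZ 2'. After: A=1 B=1 C=0 D=-8 ZF=0 PC=2
Step 13: PC=2 exec 'SUB D, 4'. After: A=1 B=1 C=0 D=-12 ZF=0 PC=3
Step 14: PC=3 exec 'SUB D, C'. After: A=1 B=1 C=0 D=-12 ZF=0 PC=4
Step 15: PC=4 exec 'MUL C, 4'. After: A=1 B=1 C=0 D=-12 ZF=1 PC=5
Step 16: PC=5 exec 'SUB A, 1'. After: A=0 B=1 C=0 D=-12 ZF=1 PC=6
Step 17: PC=6 exec 'JNZ 2'. After: A=0 B=1 C=0 D=-12 ZF=1 PC=7
Step 18: PC=7 exec 'MOV B, 6'. After: A=0 B=6 C=0 D=-12 ZF=1 PC=8
First time PC=8: A=0

0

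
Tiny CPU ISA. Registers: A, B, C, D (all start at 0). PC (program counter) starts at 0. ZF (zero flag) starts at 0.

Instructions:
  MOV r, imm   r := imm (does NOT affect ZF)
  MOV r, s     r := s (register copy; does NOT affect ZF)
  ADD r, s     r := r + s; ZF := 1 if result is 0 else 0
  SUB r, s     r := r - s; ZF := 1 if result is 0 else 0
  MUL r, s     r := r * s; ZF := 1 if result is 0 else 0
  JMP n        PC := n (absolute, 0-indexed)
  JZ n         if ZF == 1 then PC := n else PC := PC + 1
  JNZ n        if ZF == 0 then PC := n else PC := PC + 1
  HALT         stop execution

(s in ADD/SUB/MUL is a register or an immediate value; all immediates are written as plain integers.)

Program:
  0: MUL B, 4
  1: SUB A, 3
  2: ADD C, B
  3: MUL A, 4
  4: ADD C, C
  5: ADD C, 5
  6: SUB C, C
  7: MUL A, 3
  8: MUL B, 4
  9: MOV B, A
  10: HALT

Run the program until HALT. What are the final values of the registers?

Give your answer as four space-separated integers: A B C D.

Step 1: PC=0 exec 'MUL B, 4'. After: A=0 B=0 C=0 D=0 ZF=1 PC=1
Step 2: PC=1 exec 'SUB A, 3'. After: A=-3 B=0 C=0 D=0 ZF=0 PC=2
Step 3: PC=2 exec 'ADD C, B'. After: A=-3 B=0 C=0 D=0 ZF=1 PC=3
Step 4: PC=3 exec 'MUL A, 4'. After: A=-12 B=0 C=0 D=0 ZF=0 PC=4
Step 5: PC=4 exec 'ADD C, C'. After: A=-12 B=0 C=0 D=0 ZF=1 PC=5
Step 6: PC=5 exec 'ADD C, 5'. After: A=-12 B=0 C=5 D=0 ZF=0 PC=6
Step 7: PC=6 exec 'SUB C, C'. After: A=-12 B=0 C=0 D=0 ZF=1 PC=7
Step 8: PC=7 exec 'MUL A, 3'. After: A=-36 B=0 C=0 D=0 ZF=0 PC=8
Step 9: PC=8 exec 'MUL B, 4'. After: A=-36 B=0 C=0 D=0 ZF=1 PC=9
Step 10: PC=9 exec 'MOV B, A'. After: A=-36 B=-36 C=0 D=0 ZF=1 PC=10
Step 11: PC=10 exec 'HALT'. After: A=-36 B=-36 C=0 D=0 ZF=1 PC=10 HALTED

Answer: -36 -36 0 0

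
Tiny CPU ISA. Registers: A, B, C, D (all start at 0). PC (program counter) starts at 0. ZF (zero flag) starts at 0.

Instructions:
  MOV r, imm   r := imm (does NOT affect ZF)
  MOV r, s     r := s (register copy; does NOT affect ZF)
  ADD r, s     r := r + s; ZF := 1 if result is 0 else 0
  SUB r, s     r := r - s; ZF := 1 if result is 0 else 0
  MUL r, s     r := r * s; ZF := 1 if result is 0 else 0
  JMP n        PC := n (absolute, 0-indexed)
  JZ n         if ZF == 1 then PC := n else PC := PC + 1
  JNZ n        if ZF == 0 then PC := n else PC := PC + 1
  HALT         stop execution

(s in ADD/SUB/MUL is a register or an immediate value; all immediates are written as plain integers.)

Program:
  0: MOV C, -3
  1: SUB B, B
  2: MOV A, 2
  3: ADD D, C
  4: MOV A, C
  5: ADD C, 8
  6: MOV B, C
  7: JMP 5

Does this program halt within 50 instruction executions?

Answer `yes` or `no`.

Answer: no

Derivation:
Step 1: PC=0 exec 'MOV C, -3'. After: A=0 B=0 C=-3 D=0 ZF=0 PC=1
Step 2: PC=1 exec 'SUB B, B'. After: A=0 B=0 C=-3 D=0 ZF=1 PC=2
Step 3: PC=2 exec 'MOV A, 2'. After: A=2 B=0 C=-3 D=0 ZF=1 PC=3
Step 4: PC=3 exec 'ADD D, C'. After: A=2 B=0 C=-3 D=-3 ZF=0 PC=4
Step 5: PC=4 exec 'MOV A, C'. After: A=-3 B=0 C=-3 D=-3 ZF=0 PC=5
Step 6: PC=5 exec 'ADD C, 8'. After: A=-3 B=0 C=5 D=-3 ZF=0 PC=6
Step 7: PC=6 exec 'MOV B, C'. After: A=-3 B=5 C=5 D=-3 ZF=0 PC=7
Step 8: PC=7 exec 'JMP 5'. After: A=-3 B=5 C=5 D=-3 ZF=0 PC=5
Step 9: PC=5 exec 'ADD C, 8'. After: A=-3 B=5 C=13 D=-3 ZF=0 PC=6
Step 10: PC=6 exec 'MOV B, C'. After: A=-3 B=13 C=13 D=-3 ZF=0 PC=7
Step 11: PC=7 exec 'JMP 5'. After: A=-3 B=13 C=13 D=-3 ZF=0 PC=5
Step 12: PC=5 exec 'ADD C, 8'. After: A=-3 B=13 C=21 D=-3 ZF=0 PC=6
Step 13: PC=6 exec 'MOV B, C'. After: A=-3 B=21 C=21 D=-3 ZF=0 PC=7
Step 14: PC=7 exec 'JMP 5'. After: A=-3 B=21 C=21 D=-3 ZF=0 PC=5
Step 15: PC=5 exec 'ADD C, 8'. After: A=-3 B=21 C=29 D=-3 ZF=0 PC=6
After 50 steps: not halted. PC revisits the same instructions with no path to HALT; will never halt.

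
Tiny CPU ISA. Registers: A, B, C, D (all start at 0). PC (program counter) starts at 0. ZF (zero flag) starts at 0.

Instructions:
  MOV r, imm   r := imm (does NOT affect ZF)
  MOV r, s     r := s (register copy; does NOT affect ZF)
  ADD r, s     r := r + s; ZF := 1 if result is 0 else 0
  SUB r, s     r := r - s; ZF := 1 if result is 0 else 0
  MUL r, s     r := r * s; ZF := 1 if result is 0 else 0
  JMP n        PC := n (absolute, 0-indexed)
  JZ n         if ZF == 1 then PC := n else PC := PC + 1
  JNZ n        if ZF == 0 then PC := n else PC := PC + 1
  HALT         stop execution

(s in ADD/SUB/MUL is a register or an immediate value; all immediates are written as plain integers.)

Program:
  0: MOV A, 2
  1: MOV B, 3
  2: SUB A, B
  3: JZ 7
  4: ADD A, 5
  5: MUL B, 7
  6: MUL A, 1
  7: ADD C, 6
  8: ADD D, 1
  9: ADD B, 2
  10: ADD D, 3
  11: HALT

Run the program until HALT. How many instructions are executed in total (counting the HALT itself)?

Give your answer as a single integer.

Step 1: PC=0 exec 'MOV A, 2'. After: A=2 B=0 C=0 D=0 ZF=0 PC=1
Step 2: PC=1 exec 'MOV B, 3'. After: A=2 B=3 C=0 D=0 ZF=0 PC=2
Step 3: PC=2 exec 'SUB A, B'. After: A=-1 B=3 C=0 D=0 ZF=0 PC=3
Step 4: PC=3 exec 'JZ 7'. After: A=-1 B=3 C=0 D=0 ZF=0 PC=4
Step 5: PC=4 exec 'ADD A, 5'. After: A=4 B=3 C=0 D=0 ZF=0 PC=5
Step 6: PC=5 exec 'MUL B, 7'. After: A=4 B=21 C=0 D=0 ZF=0 PC=6
Step 7: PC=6 exec 'MUL A, 1'. After: A=4 B=21 C=0 D=0 ZF=0 PC=7
Step 8: PC=7 exec 'ADD C, 6'. After: A=4 B=21 C=6 D=0 ZF=0 PC=8
Step 9: PC=8 exec 'ADD D, 1'. After: A=4 B=21 C=6 D=1 ZF=0 PC=9
Step 10: PC=9 exec 'ADD B, 2'. After: A=4 B=23 C=6 D=1 ZF=0 PC=10
Step 11: PC=10 exec 'ADD D, 3'. After: A=4 B=23 C=6 D=4 ZF=0 PC=11
Step 12: PC=11 exec 'HALT'. After: A=4 B=23 C=6 D=4 ZF=0 PC=11 HALTED
Total instructions executed: 12

Answer: 12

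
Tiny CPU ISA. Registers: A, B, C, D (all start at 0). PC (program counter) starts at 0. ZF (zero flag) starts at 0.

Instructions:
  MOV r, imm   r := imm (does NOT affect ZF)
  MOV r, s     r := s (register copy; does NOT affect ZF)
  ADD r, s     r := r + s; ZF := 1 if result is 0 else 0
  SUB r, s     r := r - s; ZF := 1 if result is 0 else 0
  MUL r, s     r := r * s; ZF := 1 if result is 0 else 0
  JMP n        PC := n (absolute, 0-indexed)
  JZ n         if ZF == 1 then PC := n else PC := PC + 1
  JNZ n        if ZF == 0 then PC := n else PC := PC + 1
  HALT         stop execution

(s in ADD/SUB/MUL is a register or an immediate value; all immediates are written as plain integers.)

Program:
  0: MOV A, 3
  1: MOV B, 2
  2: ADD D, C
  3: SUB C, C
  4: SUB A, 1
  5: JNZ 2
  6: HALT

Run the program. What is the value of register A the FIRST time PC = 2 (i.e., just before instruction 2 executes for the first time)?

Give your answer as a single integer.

Step 1: PC=0 exec 'MOV A, 3'. After: A=3 B=0 C=0 D=0 ZF=0 PC=1
Step 2: PC=1 exec 'MOV B, 2'. After: A=3 B=2 C=0 D=0 ZF=0 PC=2
First time PC=2: A=3

3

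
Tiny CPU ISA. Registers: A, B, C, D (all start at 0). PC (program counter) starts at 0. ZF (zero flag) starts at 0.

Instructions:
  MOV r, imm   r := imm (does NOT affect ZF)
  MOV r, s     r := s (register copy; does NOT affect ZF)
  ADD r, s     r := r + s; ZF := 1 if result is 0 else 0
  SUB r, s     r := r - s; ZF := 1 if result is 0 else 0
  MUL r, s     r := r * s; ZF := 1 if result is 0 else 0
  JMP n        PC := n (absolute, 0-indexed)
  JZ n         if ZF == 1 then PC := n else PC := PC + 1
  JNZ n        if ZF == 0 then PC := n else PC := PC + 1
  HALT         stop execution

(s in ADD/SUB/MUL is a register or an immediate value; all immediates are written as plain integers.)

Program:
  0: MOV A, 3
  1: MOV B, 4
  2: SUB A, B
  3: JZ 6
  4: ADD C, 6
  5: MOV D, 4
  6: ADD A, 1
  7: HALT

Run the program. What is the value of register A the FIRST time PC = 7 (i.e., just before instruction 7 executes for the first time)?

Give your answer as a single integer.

Step 1: PC=0 exec 'MOV A, 3'. After: A=3 B=0 C=0 D=0 ZF=0 PC=1
Step 2: PC=1 exec 'MOV B, 4'. After: A=3 B=4 C=0 D=0 ZF=0 PC=2
Step 3: PC=2 exec 'SUB A, B'. After: A=-1 B=4 C=0 D=0 ZF=0 PC=3
Step 4: PC=3 exec 'JZ 6'. After: A=-1 B=4 C=0 D=0 ZF=0 PC=4
Step 5: PC=4 exec 'ADD C, 6'. After: A=-1 B=4 C=6 D=0 ZF=0 PC=5
Step 6: PC=5 exec 'MOV D, 4'. After: A=-1 B=4 C=6 D=4 ZF=0 PC=6
Step 7: PC=6 exec 'ADD A, 1'. After: A=0 B=4 C=6 D=4 ZF=1 PC=7
First time PC=7: A=0

0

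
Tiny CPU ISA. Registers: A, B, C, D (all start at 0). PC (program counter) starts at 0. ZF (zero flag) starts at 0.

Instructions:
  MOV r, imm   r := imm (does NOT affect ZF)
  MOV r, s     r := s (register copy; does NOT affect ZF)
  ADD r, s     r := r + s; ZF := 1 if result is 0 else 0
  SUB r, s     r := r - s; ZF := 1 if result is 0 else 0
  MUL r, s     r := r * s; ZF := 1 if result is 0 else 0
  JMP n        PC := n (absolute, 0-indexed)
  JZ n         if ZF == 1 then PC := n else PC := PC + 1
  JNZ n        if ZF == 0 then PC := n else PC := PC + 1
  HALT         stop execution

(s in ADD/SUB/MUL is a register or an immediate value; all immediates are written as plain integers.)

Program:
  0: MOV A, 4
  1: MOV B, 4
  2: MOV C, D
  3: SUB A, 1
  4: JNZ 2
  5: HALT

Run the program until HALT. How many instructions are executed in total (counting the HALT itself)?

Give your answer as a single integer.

Step 1: PC=0 exec 'MOV A, 4'. After: A=4 B=0 C=0 D=0 ZF=0 PC=1
Step 2: PC=1 exec 'MOV B, 4'. After: A=4 B=4 C=0 D=0 ZF=0 PC=2
Step 3: PC=2 exec 'MOV C, D'. After: A=4 B=4 C=0 D=0 ZF=0 PC=3
Step 4: PC=3 exec 'SUB A, 1'. After: A=3 B=4 C=0 D=0 ZF=0 PC=4
Step 5: PC=4 exec 'JNZ 2'. After: A=3 B=4 C=0 D=0 ZF=0 PC=2
Step 6: PC=2 exec 'MOV C, D'. After: A=3 B=4 C=0 D=0 ZF=0 PC=3
Step 7: PC=3 exec 'SUB A, 1'. After: A=2 B=4 C=0 D=0 ZF=0 PC=4
Step 8: PC=4 exec 'JNZ 2'. After: A=2 B=4 C=0 D=0 ZF=0 PC=2
Step 9: PC=2 exec 'MOV C, D'. After: A=2 B=4 C=0 D=0 ZF=0 PC=3
Step 10: PC=3 exec 'SUB A, 1'. After: A=1 B=4 C=0 D=0 ZF=0 PC=4
Step 11: PC=4 exec 'JNZ 2'. After: A=1 B=4 C=0 D=0 ZF=0 PC=2
Step 12: PC=2 exec 'MOV C, D'. After: A=1 B=4 C=0 D=0 ZF=0 PC=3
Step 13: PC=3 exec 'SUB A, 1'. After: A=0 B=4 C=0 D=0 ZF=1 PC=4
Step 14: PC=4 exec 'JNZ 2'. After: A=0 B=4 C=0 D=0 ZF=1 PC=5
Step 15: PC=5 exec 'HALT'. After: A=0 B=4 C=0 D=0 ZF=1 PC=5 HALTED
Total instructions executed: 15

Answer: 15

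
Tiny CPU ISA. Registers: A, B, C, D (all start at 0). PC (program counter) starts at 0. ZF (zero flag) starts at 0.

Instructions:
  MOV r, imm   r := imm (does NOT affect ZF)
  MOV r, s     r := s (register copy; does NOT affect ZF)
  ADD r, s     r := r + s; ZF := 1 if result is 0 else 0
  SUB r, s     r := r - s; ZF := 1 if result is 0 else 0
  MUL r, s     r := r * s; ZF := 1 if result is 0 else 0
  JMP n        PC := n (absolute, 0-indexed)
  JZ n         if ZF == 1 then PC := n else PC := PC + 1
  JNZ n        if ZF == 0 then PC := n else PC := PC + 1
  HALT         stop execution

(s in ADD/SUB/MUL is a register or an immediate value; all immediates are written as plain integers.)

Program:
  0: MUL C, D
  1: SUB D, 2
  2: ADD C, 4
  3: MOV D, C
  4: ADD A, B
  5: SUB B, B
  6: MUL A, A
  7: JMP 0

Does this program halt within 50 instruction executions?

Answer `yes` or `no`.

Step 1: PC=0 exec 'MUL C, D'. After: A=0 B=0 C=0 D=0 ZF=1 PC=1
Step 2: PC=1 exec 'SUB D, 2'. After: A=0 B=0 C=0 D=-2 ZF=0 PC=2
Step 3: PC=2 exec 'ADD C, 4'. After: A=0 B=0 C=4 D=-2 ZF=0 PC=3
Step 4: PC=3 exec 'MOV D, C'. After: A=0 B=0 C=4 D=4 ZF=0 PC=4
Step 5: PC=4 exec 'ADD A, B'. After: A=0 B=0 C=4 D=4 ZF=1 PC=5
Step 6: PC=5 exec 'SUB B, B'. After: A=0 B=0 C=4 D=4 ZF=1 PC=6
Step 7: PC=6 exec 'MUL A, A'. After: A=0 B=0 C=4 D=4 ZF=1 PC=7
Step 8: PC=7 exec 'JMP 0'. After: A=0 B=0 C=4 D=4 ZF=1 PC=0
Step 9: PC=0 exec 'MUL C, D'. After: A=0 B=0 C=16 D=4 ZF=0 PC=1
Step 10: PC=1 exec 'SUB D, 2'. After: A=0 B=0 C=16 D=2 ZF=0 PC=2
Step 11: PC=2 exec 'ADD C, 4'. After: A=0 B=0 C=20 D=2 ZF=0 PC=3
Step 12: PC=3 exec 'MOV D, C'. After: A=0 B=0 C=20 D=20 ZF=0 PC=4
Step 13: PC=4 exec 'ADD A, B'. After: A=0 B=0 C=20 D=20 ZF=1 PC=5
Step 14: PC=5 exec 'SUB B, B'. After: A=0 B=0 C=20 D=20 ZF=1 PC=6
Step 15: PC=6 exec 'MUL A, A'. After: A=0 B=0 C=20 D=20 ZF=1 PC=7
After 50 steps: not halted. PC revisits the same instructions with no path to HALT; will never halt.

Answer: no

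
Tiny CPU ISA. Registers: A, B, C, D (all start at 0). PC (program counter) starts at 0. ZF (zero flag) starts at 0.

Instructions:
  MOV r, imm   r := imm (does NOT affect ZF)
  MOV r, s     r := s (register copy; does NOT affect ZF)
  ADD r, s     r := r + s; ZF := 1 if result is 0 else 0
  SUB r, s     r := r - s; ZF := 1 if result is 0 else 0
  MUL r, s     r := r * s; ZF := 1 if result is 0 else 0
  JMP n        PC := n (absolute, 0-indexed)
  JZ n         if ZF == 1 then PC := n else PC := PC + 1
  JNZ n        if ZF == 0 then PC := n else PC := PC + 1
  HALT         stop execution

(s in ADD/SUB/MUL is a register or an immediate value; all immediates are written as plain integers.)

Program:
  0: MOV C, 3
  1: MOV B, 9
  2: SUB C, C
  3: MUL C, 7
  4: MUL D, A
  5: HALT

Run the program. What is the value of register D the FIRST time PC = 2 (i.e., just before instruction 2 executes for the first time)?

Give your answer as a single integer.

Step 1: PC=0 exec 'MOV C, 3'. After: A=0 B=0 C=3 D=0 ZF=0 PC=1
Step 2: PC=1 exec 'MOV B, 9'. After: A=0 B=9 C=3 D=0 ZF=0 PC=2
First time PC=2: D=0

0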